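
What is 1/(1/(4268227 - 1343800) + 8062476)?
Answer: 2924427/23578122501253 ≈ 1.2403e-7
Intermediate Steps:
1/(1/(4268227 - 1343800) + 8062476) = 1/(1/2924427 + 8062476) = 1/(23578122501253/2924427) = 2924427/23578122501253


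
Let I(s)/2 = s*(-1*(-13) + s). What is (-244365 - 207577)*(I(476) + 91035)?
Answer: -251534195346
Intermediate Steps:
I(s) = 2*s*(13 + s) (I(s) = 2*(s*(-1*(-13) + s)) = 2*(s*(13 + s)) = 2*s*(13 + s))
(-244365 - 207577)*(I(476) + 91035) = (-244365 - 207577)*(2*476*(13 + 476) + 91035) = -451942*(2*476*489 + 91035) = -451942*(465528 + 91035) = -451942*556563 = -251534195346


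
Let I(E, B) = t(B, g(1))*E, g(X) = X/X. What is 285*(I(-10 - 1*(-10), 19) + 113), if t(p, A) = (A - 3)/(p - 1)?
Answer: 32205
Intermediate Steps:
g(X) = 1
t(p, A) = (-3 + A)/(-1 + p)
I(E, B) = -2*E/(-1 + B) (I(E, B) = ((-3 + 1)/(-1 + B))*E = (-2/(-1 + B))*E = -2*E/(-1 + B))
285*(I(-10 - 1*(-10), 19) + 113) = 285*(-2*(-10 - 1*(-10))/(-1 + 19) + 113) = 285*(-2*(-10 + 10)/18 + 113) = 285*(-2*0*1/18 + 113) = 285*(0 + 113) = 285*113 = 32205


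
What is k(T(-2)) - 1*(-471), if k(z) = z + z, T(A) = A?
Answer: 467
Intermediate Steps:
k(z) = 2*z
k(T(-2)) - 1*(-471) = 2*(-2) - 1*(-471) = -4 + 471 = 467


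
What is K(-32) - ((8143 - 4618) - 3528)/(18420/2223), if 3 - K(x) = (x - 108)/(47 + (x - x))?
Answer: 1829821/288580 ≈ 6.3408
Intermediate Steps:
K(x) = 249/47 - x/47 (K(x) = 3 - (x - 108)/(47 + (x - x)) = 3 - (-108 + x)/(47 + 0) = 3 - (-108 + x)/47 = 3 - (-108/47 + x/47) = 3 + (108/47 - x/47) = 249/47 - x/47)
K(-32) - ((8143 - 4618) - 3528)/(18420/2223) = (249/47 - 1/47*(-32)) - ((8143 - 4618) - 3528)/(18420/2223) = (249/47 + 32/47) - (3525 - 3528)/(18420*(1/2223)) = 281/47 - (-3)/6140/741 = 281/47 - (-3)*741/6140 = 281/47 - 1*(-2223/6140) = 281/47 + 2223/6140 = 1829821/288580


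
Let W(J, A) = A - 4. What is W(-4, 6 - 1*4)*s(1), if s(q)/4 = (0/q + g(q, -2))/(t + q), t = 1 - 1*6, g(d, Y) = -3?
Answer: -6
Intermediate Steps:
t = -5 (t = 1 - 6 = -5)
W(J, A) = -4 + A
s(q) = -12/(-5 + q) (s(q) = 4*((0/q - 3)/(-5 + q)) = 4*((0 - 3)/(-5 + q)) = 4*(-3/(-5 + q)) = -12/(-5 + q))
W(-4, 6 - 1*4)*s(1) = (-4 + (6 - 1*4))*(-12/(-5 + 1)) = (-4 + (6 - 4))*(-12/(-4)) = (-4 + 2)*(-12*(-1/4)) = -2*3 = -6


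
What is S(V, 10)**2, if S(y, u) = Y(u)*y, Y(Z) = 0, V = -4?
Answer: 0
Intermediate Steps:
S(y, u) = 0 (S(y, u) = 0*y = 0)
S(V, 10)**2 = 0**2 = 0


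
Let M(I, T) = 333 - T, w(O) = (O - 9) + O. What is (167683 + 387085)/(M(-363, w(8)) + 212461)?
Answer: 554768/212787 ≈ 2.6072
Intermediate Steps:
w(O) = -9 + 2*O (w(O) = (-9 + O) + O = -9 + 2*O)
(167683 + 387085)/(M(-363, w(8)) + 212461) = (167683 + 387085)/((333 - (-9 + 2*8)) + 212461) = 554768/((333 - (-9 + 16)) + 212461) = 554768/((333 - 1*7) + 212461) = 554768/((333 - 7) + 212461) = 554768/(326 + 212461) = 554768/212787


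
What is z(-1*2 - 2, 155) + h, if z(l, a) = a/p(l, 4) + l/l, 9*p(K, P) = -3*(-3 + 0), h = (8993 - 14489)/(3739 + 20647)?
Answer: 1899360/12193 ≈ 155.77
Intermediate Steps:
h = -2748/12193 (h = -5496/24386 = -5496*1/24386 = -2748/12193 ≈ -0.22538)
p(K, P) = 1 (p(K, P) = (-3*(-3 + 0))/9 = (-3*(-3))/9 = (⅑)*9 = 1)
z(l, a) = 1 + a (z(l, a) = a/1 + l/l = a*1 + 1 = a + 1 = 1 + a)
z(-1*2 - 2, 155) + h = (1 + 155) - 2748/12193 = 156 - 2748/12193 = 1899360/12193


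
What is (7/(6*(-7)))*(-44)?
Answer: 22/3 ≈ 7.3333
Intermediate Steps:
(7/(6*(-7)))*(-44) = (7/(-42))*(-44) = -1/42*7*(-44) = -1/6*(-44) = 22/3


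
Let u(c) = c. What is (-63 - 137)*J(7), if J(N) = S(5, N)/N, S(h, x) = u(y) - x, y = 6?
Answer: 200/7 ≈ 28.571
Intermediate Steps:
S(h, x) = 6 - x
J(N) = (6 - N)/N
(-63 - 137)*J(7) = (-63 - 137)*((6 - 1*7)/7) = -200*(6 - 7)/7 = -200*(-1)/7 = -200*(-⅐) = 200/7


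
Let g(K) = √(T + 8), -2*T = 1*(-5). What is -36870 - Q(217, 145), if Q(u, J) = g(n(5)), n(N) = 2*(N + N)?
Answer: -36870 - √42/2 ≈ -36873.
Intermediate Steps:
n(N) = 4*N (n(N) = 2*(2*N) = 4*N)
T = 5/2 (T = -(-5)/2 = -½*(-5) = 5/2 ≈ 2.5000)
g(K) = √42/2 (g(K) = √(5/2 + 8) = √(21/2) = √42/2)
Q(u, J) = √42/2
-36870 - Q(217, 145) = -36870 - √42/2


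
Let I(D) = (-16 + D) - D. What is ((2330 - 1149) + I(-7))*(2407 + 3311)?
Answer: 6661470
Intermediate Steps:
I(D) = -16
((2330 - 1149) + I(-7))*(2407 + 3311) = ((2330 - 1149) - 16)*(2407 + 3311) = (1181 - 16)*5718 = 1165*5718 = 6661470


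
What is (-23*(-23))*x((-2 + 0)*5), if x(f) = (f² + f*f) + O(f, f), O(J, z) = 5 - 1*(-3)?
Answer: 110032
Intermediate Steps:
O(J, z) = 8 (O(J, z) = 5 + 3 = 8)
x(f) = 8 + 2*f² (x(f) = (f² + f*f) + 8 = (f² + f²) + 8 = 2*f² + 8 = 8 + 2*f²)
(-23*(-23))*x((-2 + 0)*5) = (-23*(-23))*(8 + 2*((-2 + 0)*5)²) = 529*(8 + 2*(-2*5)²) = 529*(8 + 2*(-10)²) = 529*(8 + 2*100) = 529*(8 + 200) = 529*208 = 110032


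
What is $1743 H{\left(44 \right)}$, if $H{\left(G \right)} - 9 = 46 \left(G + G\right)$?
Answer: $7071351$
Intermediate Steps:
$H{\left(G \right)} = 9 + 92 G$ ($H{\left(G \right)} = 9 + 46 \left(G + G\right) = 9 + 46 \cdot 2 G = 9 + 92 G$)
$1743 H{\left(44 \right)} = 1743 \left(9 + 92 \cdot 44\right) = 1743 \left(9 + 4048\right) = 1743 \cdot 4057 = 7071351$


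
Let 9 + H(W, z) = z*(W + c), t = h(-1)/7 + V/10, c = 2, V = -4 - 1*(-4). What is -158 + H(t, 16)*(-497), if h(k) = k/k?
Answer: -12725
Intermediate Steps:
V = 0 (V = -4 + 4 = 0)
h(k) = 1
t = ⅐ (t = 1/7 + 0/10 = 1*(⅐) + 0*(⅒) = ⅐ + 0 = ⅐ ≈ 0.14286)
H(W, z) = -9 + z*(2 + W) (H(W, z) = -9 + z*(W + 2) = -9 + z*(2 + W))
-158 + H(t, 16)*(-497) = -158 + (-9 + 2*16 + (⅐)*16)*(-497) = -158 + (-9 + 32 + 16/7)*(-497) = -158 + (177/7)*(-497) = -158 - 12567 = -12725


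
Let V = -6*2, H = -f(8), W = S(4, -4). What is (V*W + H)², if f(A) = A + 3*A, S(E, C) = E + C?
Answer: 1024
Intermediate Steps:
S(E, C) = C + E
W = 0 (W = -4 + 4 = 0)
f(A) = 4*A
H = -32 (H = -4*8 = -1*32 = -32)
V = -12
(V*W + H)² = (-12*0 - 32)² = (0 - 32)² = (-32)² = 1024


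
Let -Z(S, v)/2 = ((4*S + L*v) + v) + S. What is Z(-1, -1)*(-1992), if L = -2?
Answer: -15936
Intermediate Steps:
Z(S, v) = -10*S + 2*v (Z(S, v) = -2*(((4*S - 2*v) + v) + S) = -2*(((-2*v + 4*S) + v) + S) = -2*((-v + 4*S) + S) = -2*(-v + 5*S) = -10*S + 2*v)
Z(-1, -1)*(-1992) = (-10*(-1) + 2*(-1))*(-1992) = (10 - 2)*(-1992) = 8*(-1992) = -15936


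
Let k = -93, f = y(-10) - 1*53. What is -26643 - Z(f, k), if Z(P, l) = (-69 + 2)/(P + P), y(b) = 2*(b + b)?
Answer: -4955665/186 ≈ -26643.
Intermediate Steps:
y(b) = 4*b (y(b) = 2*(2*b) = 4*b)
f = -93 (f = 4*(-10) - 1*53 = -40 - 53 = -93)
Z(P, l) = -67/(2*P) (Z(P, l) = -67*1/(2*P) = -67/(2*P))
-26643 - Z(f, k) = -26643 - (-67)/(2*(-93)) = -26643 - (-67)*(-1)/(2*93) = -26643 - 1*67/186 = -26643 - 67/186 = -4955665/186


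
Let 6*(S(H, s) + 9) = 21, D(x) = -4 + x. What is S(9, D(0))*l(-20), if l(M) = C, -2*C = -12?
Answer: -33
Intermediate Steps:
C = 6 (C = -½*(-12) = 6)
S(H, s) = -11/2 (S(H, s) = -9 + (⅙)*21 = -9 + 7/2 = -11/2)
l(M) = 6
S(9, D(0))*l(-20) = -11/2*6 = -33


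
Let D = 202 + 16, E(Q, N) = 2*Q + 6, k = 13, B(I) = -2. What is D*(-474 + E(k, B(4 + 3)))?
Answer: -96356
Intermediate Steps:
E(Q, N) = 6 + 2*Q
D = 218
D*(-474 + E(k, B(4 + 3))) = 218*(-474 + (6 + 2*13)) = 218*(-474 + (6 + 26)) = 218*(-474 + 32) = 218*(-442) = -96356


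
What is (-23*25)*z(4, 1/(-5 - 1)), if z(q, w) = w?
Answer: 575/6 ≈ 95.833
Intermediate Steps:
(-23*25)*z(4, 1/(-5 - 1)) = (-23*25)/(-5 - 1) = -575/(-6) = -575*(-⅙) = 575/6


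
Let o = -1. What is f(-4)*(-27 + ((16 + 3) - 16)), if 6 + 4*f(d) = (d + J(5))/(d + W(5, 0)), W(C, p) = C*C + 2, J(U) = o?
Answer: 858/23 ≈ 37.304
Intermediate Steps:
J(U) = -1
W(C, p) = 2 + C**2 (W(C, p) = C**2 + 2 = 2 + C**2)
f(d) = -3/2 + (-1 + d)/(4*(27 + d)) (f(d) = -3/2 + ((d - 1)/(d + (2 + 5**2)))/4 = -3/2 + ((-1 + d)/(d + (2 + 25)))/4 = -3/2 + ((-1 + d)/(d + 27))/4 = -3/2 + ((-1 + d)/(27 + d))/4 = -3/2 + (-1 + d)/(4*(27 + d)))
f(-4)*(-27 + ((16 + 3) - 16)) = ((-163 - 5*(-4))/(4*(27 - 4)))*(-27 + ((16 + 3) - 16)) = ((1/4)*(-163 + 20)/23)*(-27 + (19 - 16)) = ((1/4)*(1/23)*(-143))*(-27 + 3) = -143/92*(-24) = 858/23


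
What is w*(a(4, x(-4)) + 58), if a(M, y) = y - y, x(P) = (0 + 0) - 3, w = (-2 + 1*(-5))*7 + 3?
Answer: -2668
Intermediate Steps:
w = -46 (w = (-2 - 5)*7 + 3 = -7*7 + 3 = -49 + 3 = -46)
x(P) = -3 (x(P) = 0 - 3 = -3)
a(M, y) = 0
w*(a(4, x(-4)) + 58) = -46*(0 + 58) = -46*58 = -2668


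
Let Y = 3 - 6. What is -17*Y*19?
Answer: 969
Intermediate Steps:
Y = -3
-17*Y*19 = -17*(-3)*19 = 51*19 = 969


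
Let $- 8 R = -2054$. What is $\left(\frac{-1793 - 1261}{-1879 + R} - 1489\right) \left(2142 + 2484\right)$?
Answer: $- \frac{4960051170}{721} \approx -6.8794 \cdot 10^{6}$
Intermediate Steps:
$R = \frac{1027}{4}$ ($R = \left(- \frac{1}{8}\right) \left(-2054\right) = \frac{1027}{4} \approx 256.75$)
$\left(\frac{-1793 - 1261}{-1879 + R} - 1489\right) \left(2142 + 2484\right) = \left(\frac{-1793 - 1261}{-1879 + \frac{1027}{4}} - 1489\right) \left(2142 + 2484\right) = \left(- \frac{3054}{- \frac{6489}{4}} - 1489\right) 4626 = \left(\left(-3054\right) \left(- \frac{4}{6489}\right) - 1489\right) 4626 = \left(\frac{4072}{2163} - 1489\right) 4626 = \left(- \frac{3216635}{2163}\right) 4626 = - \frac{4960051170}{721}$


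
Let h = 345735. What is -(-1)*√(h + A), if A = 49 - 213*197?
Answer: √303823 ≈ 551.20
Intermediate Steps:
A = -41912 (A = 49 - 41961 = -41912)
-(-1)*√(h + A) = -(-1)*√(345735 - 41912) = -(-1)*√303823 = √303823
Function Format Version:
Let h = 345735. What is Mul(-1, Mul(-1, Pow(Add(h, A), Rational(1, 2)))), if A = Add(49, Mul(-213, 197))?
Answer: Pow(303823, Rational(1, 2)) ≈ 551.20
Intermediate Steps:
A = -41912 (A = Add(49, -41961) = -41912)
Mul(-1, Mul(-1, Pow(Add(h, A), Rational(1, 2)))) = Mul(-1, Mul(-1, Pow(Add(345735, -41912), Rational(1, 2)))) = Mul(-1, Mul(-1, Pow(303823, Rational(1, 2)))) = Pow(303823, Rational(1, 2))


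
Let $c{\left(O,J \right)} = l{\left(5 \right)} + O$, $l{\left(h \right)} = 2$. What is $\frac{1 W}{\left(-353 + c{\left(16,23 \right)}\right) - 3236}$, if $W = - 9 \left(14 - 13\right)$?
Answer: $\frac{9}{3571} \approx 0.0025203$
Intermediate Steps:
$W = -9$ ($W = \left(-9\right) 1 = -9$)
$c{\left(O,J \right)} = 2 + O$
$\frac{1 W}{\left(-353 + c{\left(16,23 \right)}\right) - 3236} = \frac{1 \left(-9\right)}{\left(-353 + \left(2 + 16\right)\right) - 3236} = - \frac{9}{\left(-353 + 18\right) - 3236} = - \frac{9}{-335 - 3236} = - \frac{9}{-3571} = \left(-9\right) \left(- \frac{1}{3571}\right) = \frac{9}{3571}$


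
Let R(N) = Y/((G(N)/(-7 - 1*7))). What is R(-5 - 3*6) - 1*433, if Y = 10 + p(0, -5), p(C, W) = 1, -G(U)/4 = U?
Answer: -19995/46 ≈ -434.67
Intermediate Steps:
G(U) = -4*U
Y = 11 (Y = 10 + 1 = 11)
R(N) = 77/(2*N) (R(N) = 11/(((-4*N)/(-7 - 1*7))) = 11/(((-4*N)/(-7 - 7))) = 11/((-4*N/(-14))) = 11/((-4*N*(-1/14))) = 11/((2*N/7)) = 11*(7/(2*N)) = 77/(2*N))
R(-5 - 3*6) - 1*433 = 77/(2*(-5 - 3*6)) - 1*433 = 77/(2*(-5 - 18)) - 433 = (77/2)/(-23) - 433 = (77/2)*(-1/23) - 433 = -77/46 - 433 = -19995/46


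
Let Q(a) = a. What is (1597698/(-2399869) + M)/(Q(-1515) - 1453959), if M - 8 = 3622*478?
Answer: -692491533143/582157822151 ≈ -1.1895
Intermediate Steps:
M = 1731324 (M = 8 + 3622*478 = 8 + 1731316 = 1731324)
(1597698/(-2399869) + M)/(Q(-1515) - 1453959) = (1597698/(-2399869) + 1731324)/(-1515 - 1453959) = (1597698*(-1/2399869) + 1731324)/(-1455474) = (-1597698/2399869 + 1731324)*(-1/1455474) = (4154949198858/2399869)*(-1/1455474) = -692491533143/582157822151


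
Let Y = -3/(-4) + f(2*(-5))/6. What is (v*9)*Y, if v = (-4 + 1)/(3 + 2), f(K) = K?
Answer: 99/20 ≈ 4.9500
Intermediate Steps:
v = -⅗ (v = -3/5 = -3*⅕ = -⅗ ≈ -0.60000)
Y = -11/12 (Y = -3/(-4) + (2*(-5))/6 = -3*(-¼) - 10*⅙ = ¾ - 5/3 = -11/12 ≈ -0.91667)
(v*9)*Y = -⅗*9*(-11/12) = -27/5*(-11/12) = 99/20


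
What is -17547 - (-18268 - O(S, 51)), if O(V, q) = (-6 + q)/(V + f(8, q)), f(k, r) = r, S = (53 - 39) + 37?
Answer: 24529/34 ≈ 721.44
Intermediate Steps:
S = 51 (S = 14 + 37 = 51)
O(V, q) = (-6 + q)/(V + q)
-17547 - (-18268 - O(S, 51)) = -17547 - (-18268 - (-6 + 51)/(51 + 51)) = -17547 - (-18268 - 45/102) = -17547 - (-18268 - 1*15/34) = -17547 - (-18268 - 15/34) = -17547 - 1*(-621127/34) = -17547 + 621127/34 = 24529/34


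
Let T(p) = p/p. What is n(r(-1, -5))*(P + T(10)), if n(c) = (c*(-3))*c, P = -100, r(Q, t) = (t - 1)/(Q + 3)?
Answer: 2673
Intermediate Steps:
r(Q, t) = (-1 + t)/(3 + Q)
T(p) = 1
n(c) = -3*c² (n(c) = (-3*c)*c = -3*c²)
n(r(-1, -5))*(P + T(10)) = (-3*(-1 - 5)²/(3 - 1)²)*(-100 + 1) = -3*(-6/2)²*(-99) = -3*((½)*(-6))²*(-99) = -3*(-3)²*(-99) = -3*9*(-99) = -27*(-99) = 2673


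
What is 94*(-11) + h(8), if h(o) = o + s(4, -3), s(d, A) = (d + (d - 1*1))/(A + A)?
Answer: -6163/6 ≈ -1027.2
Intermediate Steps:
s(d, A) = (-1 + 2*d)/(2*A) (s(d, A) = (d + (d - 1))/((2*A)) = (d + (-1 + d))*(1/(2*A)) = (-1 + 2*d)*(1/(2*A)) = (-1 + 2*d)/(2*A))
h(o) = -7/6 + o (h(o) = o + (-1/2 + 4)/(-3) = o - 1/3*7/2 = o - 7/6 = -7/6 + o)
94*(-11) + h(8) = 94*(-11) + (-7/6 + 8) = -1034 + 41/6 = -6163/6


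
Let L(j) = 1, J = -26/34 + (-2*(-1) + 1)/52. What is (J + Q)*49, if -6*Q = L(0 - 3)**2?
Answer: -113533/2652 ≈ -42.810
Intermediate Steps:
J = -625/884 (J = -26*1/34 + (2 + 1)*(1/52) = -13/17 + 3*(1/52) = -13/17 + 3/52 = -625/884 ≈ -0.70701)
Q = -1/6 (Q = -1/6*1**2 = -1/6*1 = -1/6 ≈ -0.16667)
(J + Q)*49 = (-625/884 - 1/6)*49 = -2317/2652*49 = -113533/2652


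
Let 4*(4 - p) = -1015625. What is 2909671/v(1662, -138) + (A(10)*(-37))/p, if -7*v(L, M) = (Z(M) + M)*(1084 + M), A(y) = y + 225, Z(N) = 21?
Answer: 6330706651/34408686 ≈ 183.99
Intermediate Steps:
p = 1015641/4 (p = 4 - 1/4*(-1015625) = 4 + 1015625/4 = 1015641/4 ≈ 2.5391e+5)
A(y) = 225 + y
v(L, M) = -(21 + M)*(1084 + M)/7
2909671/v(1662, -138) + (A(10)*(-37))/p = 2909671/(-3252 - 1105/7*(-138) - 1/7*(-138)**2) + ((225 + 10)*(-37))/(1015641/4) = 2909671/(-3252 + 152490/7 - 1/7*19044) + (235*(-37))*(4/1015641) = 2909671/(-3252 + 152490/7 - 19044/7) - 8695*4/1015641 = 2909671/(110682/7) - 34780/1015641 = 2909671*(7/110682) - 34780/1015641 = 20367697/110682 - 34780/1015641 = 6330706651/34408686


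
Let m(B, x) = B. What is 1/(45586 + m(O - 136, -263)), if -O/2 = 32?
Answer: 1/45386 ≈ 2.2033e-5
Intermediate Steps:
O = -64 (O = -2*32 = -64)
1/(45586 + m(O - 136, -263)) = 1/(45586 + (-64 - 136)) = 1/(45586 - 200) = 1/45386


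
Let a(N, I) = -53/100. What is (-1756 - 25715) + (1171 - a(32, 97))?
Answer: -2629947/100 ≈ -26299.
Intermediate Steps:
a(N, I) = -53/100 (a(N, I) = -53*1/100 = -53/100)
(-1756 - 25715) + (1171 - a(32, 97)) = (-1756 - 25715) + (1171 - 1*(-53/100)) = -27471 + (1171 + 53/100) = -27471 + 117153/100 = -2629947/100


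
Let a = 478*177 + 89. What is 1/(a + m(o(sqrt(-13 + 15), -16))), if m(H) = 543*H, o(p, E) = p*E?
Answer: 84695/7022280337 + 8688*sqrt(2)/7022280337 ≈ 1.3811e-5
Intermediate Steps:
a = 84695 (a = 84606 + 89 = 84695)
o(p, E) = E*p
1/(a + m(o(sqrt(-13 + 15), -16))) = 1/(84695 + 543*(-16*sqrt(-13 + 15))) = 1/(84695 + 543*(-16*sqrt(2))) = 1/(84695 - 8688*sqrt(2))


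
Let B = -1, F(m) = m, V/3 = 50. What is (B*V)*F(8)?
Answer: -1200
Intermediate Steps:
V = 150 (V = 3*50 = 150)
(B*V)*F(8) = -1*150*8 = -150*8 = -1200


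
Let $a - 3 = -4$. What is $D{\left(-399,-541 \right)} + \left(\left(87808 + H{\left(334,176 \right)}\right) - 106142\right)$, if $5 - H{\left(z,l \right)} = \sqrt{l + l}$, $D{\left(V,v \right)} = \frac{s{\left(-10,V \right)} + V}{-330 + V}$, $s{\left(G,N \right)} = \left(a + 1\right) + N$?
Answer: $- \frac{4453681}{243} - 4 \sqrt{22} \approx -18347.0$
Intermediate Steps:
$a = -1$ ($a = 3 - 4 = -1$)
$s{\left(G,N \right)} = N$ ($s{\left(G,N \right)} = \left(-1 + 1\right) + N = 0 + N = N$)
$D{\left(V,v \right)} = \frac{2 V}{-330 + V}$ ($D{\left(V,v \right)} = \frac{V + V}{-330 + V} = \frac{2 V}{-330 + V}$)
$H{\left(z,l \right)} = 5 - \sqrt{2} \sqrt{l}$ ($H{\left(z,l \right)} = 5 - \sqrt{l + l} = 5 - \sqrt{2 l} = 5 - \sqrt{2} \sqrt{l}$)
$D{\left(-399,-541 \right)} + \left(\left(87808 + H{\left(334,176 \right)}\right) - 106142\right) = 2 \left(-399\right) \frac{1}{-330 - 399} - \left(18329 + \sqrt{2} \sqrt{176}\right) = 2 \left(-399\right) \frac{1}{-729} - \left(18329 + \sqrt{2} \cdot 4 \sqrt{11}\right) = 2 \left(-399\right) \left(- \frac{1}{729}\right) - \left(18329 + 4 \sqrt{22}\right) = \frac{266}{243} - \left(18329 + 4 \sqrt{22}\right) = - \frac{4453681}{243} - 4 \sqrt{22}$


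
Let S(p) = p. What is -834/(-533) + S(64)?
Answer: 34946/533 ≈ 65.565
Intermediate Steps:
-834/(-533) + S(64) = -834/(-533) + 64 = -834*(-1/533) + 64 = 834/533 + 64 = 34946/533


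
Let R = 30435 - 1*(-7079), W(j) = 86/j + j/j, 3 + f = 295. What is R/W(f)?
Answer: 5477044/189 ≈ 28979.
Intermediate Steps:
f = 292 (f = -3 + 295 = 292)
W(j) = 1 + 86/j (W(j) = 86/j + 1 = 1 + 86/j)
R = 37514 (R = 30435 + 7079 = 37514)
R/W(f) = 37514/(((86 + 292)/292)) = 37514/(((1/292)*378)) = 37514/(189/146) = 37514*(146/189) = 5477044/189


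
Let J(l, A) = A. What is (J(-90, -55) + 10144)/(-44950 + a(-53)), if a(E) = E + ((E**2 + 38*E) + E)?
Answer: -10089/44261 ≈ -0.22794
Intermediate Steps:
a(E) = E**2 + 40*E (a(E) = E + (E**2 + 39*E) = E**2 + 40*E)
(J(-90, -55) + 10144)/(-44950 + a(-53)) = (-55 + 10144)/(-44950 - 53*(40 - 53)) = 10089/(-44950 - 53*(-13)) = 10089/(-44950 + 689) = 10089/(-44261) = 10089*(-1/44261) = -10089/44261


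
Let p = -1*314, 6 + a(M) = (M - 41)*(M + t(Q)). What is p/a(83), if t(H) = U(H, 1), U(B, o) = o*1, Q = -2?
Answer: -157/1761 ≈ -0.089154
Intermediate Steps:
U(B, o) = o
t(H) = 1
a(M) = -6 + (1 + M)*(-41 + M) (a(M) = -6 + (M - 41)*(M + 1) = -6 + (-41 + M)*(1 + M) = -6 + (1 + M)*(-41 + M))
p = -314
p/a(83) = -314/(-47 + 83**2 - 40*83) = -314/(-47 + 6889 - 3320) = -314/3522 = -314*1/3522 = -157/1761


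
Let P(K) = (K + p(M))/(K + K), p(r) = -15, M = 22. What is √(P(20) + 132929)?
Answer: √2126866/4 ≈ 364.59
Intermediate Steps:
P(K) = (-15 + K)/(2*K) (P(K) = (K - 15)/(K + K) = (-15 + K)/((2*K)) = (-15 + K)*(1/(2*K)) = (-15 + K)/(2*K))
√(P(20) + 132929) = √((½)*(-15 + 20)/20 + 132929) = √((½)*(1/20)*5 + 132929) = √(⅛ + 132929) = √(1063433/8) = √2126866/4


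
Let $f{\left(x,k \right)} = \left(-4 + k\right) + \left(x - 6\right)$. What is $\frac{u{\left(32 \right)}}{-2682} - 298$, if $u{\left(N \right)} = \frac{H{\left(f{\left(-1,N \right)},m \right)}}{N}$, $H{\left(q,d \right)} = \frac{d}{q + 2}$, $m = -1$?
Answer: $- \frac{588237695}{1973952} \approx -298.0$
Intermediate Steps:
$f{\left(x,k \right)} = -10 + k + x$ ($f{\left(x,k \right)} = \left(-4 + k\right) + \left(x - 6\right) = \left(-4 + k\right) + \left(-6 + x\right) = -10 + k + x$)
$H{\left(q,d \right)} = \frac{d}{2 + q}$
$u{\left(N \right)} = - \frac{1}{N \left(-9 + N\right)}$ ($u{\left(N \right)} = \frac{\left(-1\right) \frac{1}{2 - \left(11 - N\right)}}{N} = \frac{\left(-1\right) \frac{1}{2 + \left(-11 + N\right)}}{N} = \frac{\left(-1\right) \frac{1}{-9 + N}}{N} = - \frac{1}{N \left(-9 + N\right)}$)
$\frac{u{\left(32 \right)}}{-2682} - 298 = \frac{\frac{1}{32} \frac{1}{9 - 32}}{-2682} - 298 = \frac{1}{32 \left(9 - 32\right)} \left(- \frac{1}{2682}\right) - 298 = \frac{1}{32 \left(-23\right)} \left(- \frac{1}{2682}\right) - 298 = \frac{1}{32} \left(- \frac{1}{23}\right) \left(- \frac{1}{2682}\right) - 298 = \left(- \frac{1}{736}\right) \left(- \frac{1}{2682}\right) - 298 = \frac{1}{1973952} - 298 = - \frac{588237695}{1973952}$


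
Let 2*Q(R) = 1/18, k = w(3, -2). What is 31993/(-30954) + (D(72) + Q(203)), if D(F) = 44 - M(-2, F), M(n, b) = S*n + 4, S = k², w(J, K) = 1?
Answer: 7613609/185724 ≈ 40.994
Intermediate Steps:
k = 1
S = 1 (S = 1² = 1)
M(n, b) = 4 + n (M(n, b) = 1*n + 4 = n + 4 = 4 + n)
Q(R) = 1/36 (Q(R) = (½)/18 = (½)*(1/18) = 1/36)
D(F) = 42 (D(F) = 44 - (4 - 2) = 44 - 1*2 = 44 - 2 = 42)
31993/(-30954) + (D(72) + Q(203)) = 31993/(-30954) + (42 + 1/36) = 31993*(-1/30954) + 1513/36 = -31993/30954 + 1513/36 = 7613609/185724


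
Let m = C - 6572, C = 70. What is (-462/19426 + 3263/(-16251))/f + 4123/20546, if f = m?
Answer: 192373763071109/958484396318118 ≈ 0.20071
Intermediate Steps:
m = -6502 (m = 70 - 6572 = -6502)
f = -6502
(-462/19426 + 3263/(-16251))/f + 4123/20546 = (-462/19426 + 3263/(-16251))/(-6502) + 4123/20546 = (-462*1/19426 + 3263*(-1/16251))*(-1/6502) + 4123*(1/20546) = (-21/883 - 3263/16251)*(-1/6502) + 4123/20546 = -3222500/14349633*(-1/6502) + 4123/20546 = 1611250/46650656883 + 4123/20546 = 192373763071109/958484396318118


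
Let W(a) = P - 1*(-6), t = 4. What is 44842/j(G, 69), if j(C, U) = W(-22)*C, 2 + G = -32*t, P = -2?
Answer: -22421/260 ≈ -86.235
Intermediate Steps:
W(a) = 4 (W(a) = -2 - 1*(-6) = -2 + 6 = 4)
G = -130 (G = -2 - 32*4 = -2 - 128 = -130)
j(C, U) = 4*C
44842/j(G, 69) = 44842/((4*(-130))) = 44842/(-520) = 44842*(-1/520) = -22421/260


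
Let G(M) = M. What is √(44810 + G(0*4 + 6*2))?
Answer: √44822 ≈ 211.71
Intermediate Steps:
√(44810 + G(0*4 + 6*2)) = √(44810 + (0*4 + 6*2)) = √(44810 + (0 + 12)) = √(44810 + 12) = √44822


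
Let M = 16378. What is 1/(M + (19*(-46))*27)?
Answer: -1/7220 ≈ -0.00013850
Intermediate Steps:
1/(M + (19*(-46))*27) = 1/(16378 + (19*(-46))*27) = 1/(16378 - 874*27) = 1/(16378 - 23598) = 1/(-7220) = -1/7220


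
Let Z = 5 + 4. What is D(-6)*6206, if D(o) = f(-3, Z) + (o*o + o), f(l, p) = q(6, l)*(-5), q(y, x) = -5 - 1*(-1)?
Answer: 310300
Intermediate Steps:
Z = 9
q(y, x) = -4 (q(y, x) = -5 + 1 = -4)
f(l, p) = 20 (f(l, p) = -4*(-5) = 20)
D(o) = 20 + o + o² (D(o) = 20 + (o*o + o) = 20 + (o² + o) = 20 + (o + o²) = 20 + o + o²)
D(-6)*6206 = (20 - 6 + (-6)²)*6206 = (20 - 6 + 36)*6206 = 50*6206 = 310300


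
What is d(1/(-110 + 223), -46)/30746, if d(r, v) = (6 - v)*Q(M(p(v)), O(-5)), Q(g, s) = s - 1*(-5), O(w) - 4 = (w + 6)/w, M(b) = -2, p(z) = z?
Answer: 1144/76865 ≈ 0.014883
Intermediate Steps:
O(w) = 4 + (6 + w)/w (O(w) = 4 + (w + 6)/w = 4 + (6 + w)/w)
Q(g, s) = 5 + s (Q(g, s) = s + 5 = 5 + s)
d(r, v) = 264/5 - 44*v/5 (d(r, v) = (6 - v)*(5 + (5 + 6/(-5))) = (6 - v)*(5 + (5 + 6*(-⅕))) = (6 - v)*(5 + (5 - 6/5)) = (6 - v)*(5 + 19/5) = (6 - v)*(44/5) = 264/5 - 44*v/5)
d(1/(-110 + 223), -46)/30746 = (264/5 - 44/5*(-46))/30746 = (264/5 + 2024/5)*(1/30746) = (2288/5)*(1/30746) = 1144/76865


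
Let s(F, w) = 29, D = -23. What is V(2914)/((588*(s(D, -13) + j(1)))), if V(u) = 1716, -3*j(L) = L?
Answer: 429/4214 ≈ 0.10180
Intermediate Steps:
j(L) = -L/3
V(2914)/((588*(s(D, -13) + j(1)))) = 1716/((588*(29 - 1/3*1))) = 1716/((588*(29 - 1/3))) = 1716/((588*(86/3))) = 1716/16856 = 1716*(1/16856) = 429/4214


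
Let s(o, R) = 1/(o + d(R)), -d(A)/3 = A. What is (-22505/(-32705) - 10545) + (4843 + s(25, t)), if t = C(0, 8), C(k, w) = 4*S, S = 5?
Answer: -1305236376/228935 ≈ -5701.3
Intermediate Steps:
d(A) = -3*A
C(k, w) = 20 (C(k, w) = 4*5 = 20)
t = 20
s(o, R) = 1/(o - 3*R)
(-22505/(-32705) - 10545) + (4843 + s(25, t)) = (-22505/(-32705) - 10545) + (4843 + 1/(25 - 3*20)) = (-22505*(-1/32705) - 10545) + (4843 + 1/(25 - 60)) = (4501/6541 - 10545) + (4843 + 1/(-35)) = -68970344/6541 + (4843 - 1/35) = -68970344/6541 + 169504/35 = -1305236376/228935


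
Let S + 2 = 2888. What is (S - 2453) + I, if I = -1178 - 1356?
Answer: -2101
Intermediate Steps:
S = 2886 (S = -2 + 2888 = 2886)
I = -2534
(S - 2453) + I = (2886 - 2453) - 2534 = 433 - 2534 = -2101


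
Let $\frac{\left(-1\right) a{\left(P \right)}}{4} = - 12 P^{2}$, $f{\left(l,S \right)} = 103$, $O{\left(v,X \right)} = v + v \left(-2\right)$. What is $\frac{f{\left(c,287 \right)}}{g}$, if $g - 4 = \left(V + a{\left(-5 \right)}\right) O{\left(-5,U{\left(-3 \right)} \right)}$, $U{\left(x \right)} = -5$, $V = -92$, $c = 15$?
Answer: $\frac{103}{5544} \approx 0.018579$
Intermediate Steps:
$O{\left(v,X \right)} = - v$ ($O{\left(v,X \right)} = v - 2 v = - v$)
$a{\left(P \right)} = 48 P^{2}$ ($a{\left(P \right)} = - 4 \left(- 12 P^{2}\right) = 48 P^{2}$)
$g = 5544$ ($g = 4 + \left(-92 + 48 \left(-5\right)^{2}\right) \left(\left(-1\right) \left(-5\right)\right) = 4 + \left(-92 + 48 \cdot 25\right) 5 = 4 + \left(-92 + 1200\right) 5 = 4 + 1108 \cdot 5 = 4 + 5540 = 5544$)
$\frac{f{\left(c,287 \right)}}{g} = \frac{103}{5544}$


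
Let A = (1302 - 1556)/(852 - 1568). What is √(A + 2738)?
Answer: √350958498/358 ≈ 52.329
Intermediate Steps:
A = 127/358 (A = -254/(-716) = -254*(-1/716) = 127/358 ≈ 0.35475)
√(A + 2738) = √(127/358 + 2738) = √(980331/358) = √350958498/358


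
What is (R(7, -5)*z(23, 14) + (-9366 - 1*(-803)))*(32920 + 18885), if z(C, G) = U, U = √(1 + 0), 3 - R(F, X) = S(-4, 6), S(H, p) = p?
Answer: -443761630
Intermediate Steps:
R(F, X) = -3 (R(F, X) = 3 - 1*6 = 3 - 6 = -3)
U = 1 (U = √1 = 1)
z(C, G) = 1
(R(7, -5)*z(23, 14) + (-9366 - 1*(-803)))*(32920 + 18885) = (-3*1 + (-9366 - 1*(-803)))*(32920 + 18885) = (-3 + (-9366 + 803))*51805 = (-3 - 8563)*51805 = -8566*51805 = -443761630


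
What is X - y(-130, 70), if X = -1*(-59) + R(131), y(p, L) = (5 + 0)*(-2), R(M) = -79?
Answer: -10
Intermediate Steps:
y(p, L) = -10 (y(p, L) = 5*(-2) = -10)
X = -20 (X = -1*(-59) - 79 = 59 - 79 = -20)
X - y(-130, 70) = -20 - 1*(-10) = -20 + 10 = -10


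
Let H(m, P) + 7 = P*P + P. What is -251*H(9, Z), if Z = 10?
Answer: -25853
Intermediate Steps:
H(m, P) = -7 + P + P² (H(m, P) = -7 + (P*P + P) = -7 + (P² + P) = -7 + (P + P²) = -7 + P + P²)
-251*H(9, Z) = -251*(-7 + 10 + 10²) = -251*(-7 + 10 + 100) = -251*103 = -25853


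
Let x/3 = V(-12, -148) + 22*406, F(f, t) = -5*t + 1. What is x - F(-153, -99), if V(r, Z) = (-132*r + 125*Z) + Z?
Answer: -24892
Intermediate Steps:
F(f, t) = 1 - 5*t
V(r, Z) = -132*r + 126*Z
x = -24396 (x = 3*((-132*(-12) + 126*(-148)) + 22*406) = 3*((1584 - 18648) + 8932) = 3*(-17064 + 8932) = 3*(-8132) = -24396)
x - F(-153, -99) = -24396 - (1 - 5*(-99)) = -24396 - (1 + 495) = -24396 - 1*496 = -24396 - 496 = -24892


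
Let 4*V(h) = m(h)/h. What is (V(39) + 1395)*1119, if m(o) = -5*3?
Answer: 81166665/52 ≈ 1.5609e+6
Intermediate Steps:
m(o) = -15
V(h) = -15/(4*h) (V(h) = (-15/h)/4 = -15/(4*h))
(V(39) + 1395)*1119 = (-15/4/39 + 1395)*1119 = (-15/4*1/39 + 1395)*1119 = (-5/52 + 1395)*1119 = (72535/52)*1119 = 81166665/52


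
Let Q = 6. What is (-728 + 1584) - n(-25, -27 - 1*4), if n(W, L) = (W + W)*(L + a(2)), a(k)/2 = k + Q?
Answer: 106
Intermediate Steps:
a(k) = 12 + 2*k (a(k) = 2*(k + 6) = 2*(6 + k) = 12 + 2*k)
n(W, L) = 2*W*(16 + L) (n(W, L) = (W + W)*(L + (12 + 2*2)) = (2*W)*(L + (12 + 4)) = (2*W)*(L + 16) = (2*W)*(16 + L) = 2*W*(16 + L))
(-728 + 1584) - n(-25, -27 - 1*4) = (-728 + 1584) - 2*(-25)*(16 + (-27 - 1*4)) = 856 - 2*(-25)*(16 + (-27 - 4)) = 856 - 2*(-25)*(16 - 31) = 856 - 2*(-25)*(-15) = 856 - 1*750 = 856 - 750 = 106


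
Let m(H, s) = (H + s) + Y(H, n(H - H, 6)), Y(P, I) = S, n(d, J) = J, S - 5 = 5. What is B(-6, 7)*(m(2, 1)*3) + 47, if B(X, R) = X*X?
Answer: 1451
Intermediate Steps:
S = 10 (S = 5 + 5 = 10)
Y(P, I) = 10
m(H, s) = 10 + H + s (m(H, s) = (H + s) + 10 = 10 + H + s)
B(X, R) = X²
B(-6, 7)*(m(2, 1)*3) + 47 = (-6)²*((10 + 2 + 1)*3) + 47 = 36*(13*3) + 47 = 36*39 + 47 = 1404 + 47 = 1451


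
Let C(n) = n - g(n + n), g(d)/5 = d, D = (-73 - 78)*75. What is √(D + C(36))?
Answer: I*√11649 ≈ 107.93*I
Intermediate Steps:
D = -11325 (D = -151*75 = -11325)
g(d) = 5*d
C(n) = -9*n (C(n) = n - 5*(n + n) = n - 5*2*n = n - 10*n = -9*n)
√(D + C(36)) = √(-11325 - 9*36) = √(-11325 - 324) = √(-11649) = I*√11649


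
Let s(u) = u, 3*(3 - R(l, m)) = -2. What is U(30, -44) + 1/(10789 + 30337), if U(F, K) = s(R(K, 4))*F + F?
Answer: 5757641/41126 ≈ 140.00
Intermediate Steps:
R(l, m) = 11/3 (R(l, m) = 3 - ⅓*(-2) = 3 + ⅔ = 11/3)
U(F, K) = 14*F/3 (U(F, K) = 11*F/3 + F = 14*F/3)
U(30, -44) + 1/(10789 + 30337) = (14/3)*30 + 1/(10789 + 30337) = 140 + 1/41126 = 5757641/41126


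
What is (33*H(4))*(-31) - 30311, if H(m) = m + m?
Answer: -38495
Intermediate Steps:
H(m) = 2*m
(33*H(4))*(-31) - 30311 = (33*(2*4))*(-31) - 30311 = (33*8)*(-31) - 30311 = 264*(-31) - 30311 = -8184 - 30311 = -38495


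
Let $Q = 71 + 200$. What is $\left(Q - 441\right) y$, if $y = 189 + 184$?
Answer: $-63410$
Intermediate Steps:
$y = 373$
$Q = 271$
$\left(Q - 441\right) y = \left(271 - 441\right) 373 = \left(-170\right) 373 = -63410$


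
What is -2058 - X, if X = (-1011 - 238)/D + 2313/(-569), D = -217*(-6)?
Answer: -1520922397/740838 ≈ -2053.0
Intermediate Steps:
D = 1302
X = -3722207/740838 (X = (-1011 - 238)/1302 + 2313/(-569) = -1249*1/1302 + 2313*(-1/569) = -1249/1302 - 2313/569 = -3722207/740838 ≈ -5.0243)
-2058 - X = -2058 - 1*(-3722207/740838) = -2058 + 3722207/740838 = -1520922397/740838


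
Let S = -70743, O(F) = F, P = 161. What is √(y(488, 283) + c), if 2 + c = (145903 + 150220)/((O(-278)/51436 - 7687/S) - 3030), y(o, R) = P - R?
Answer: I*√6737963874906242370629142526/5512498615231 ≈ 14.891*I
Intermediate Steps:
y(o, R) = 161 - R
c = -549781847856764/5512498615231 (c = -2 + (145903 + 150220)/((-278/51436 - 7687/(-70743)) - 3030) = -2 + 296123/((-278*1/51436 - 7687*(-1/70743)) - 3030) = -2 + 296123/((-139/25718 + 7687/70743) - 3030) = -2 + 296123/(187860989/1819368474 - 3030) = -2 + 296123/(-5512498615231/1819368474) = -2 + 296123*(-1819368474/5512498615231) = -2 - 538756850626302/5512498615231 = -549781847856764/5512498615231 ≈ -99.734)
√(y(488, 283) + c) = √((161 - 1*283) - 549781847856764/5512498615231) = √((161 - 283) - 549781847856764/5512498615231) = √(-122 - 549781847856764/5512498615231) = √(-1222306678914946/5512498615231) = I*√6737963874906242370629142526/5512498615231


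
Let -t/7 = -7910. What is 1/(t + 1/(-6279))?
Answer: 6279/347668229 ≈ 1.8060e-5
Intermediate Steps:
t = 55370 (t = -7*(-7910) = 55370)
1/(t + 1/(-6279)) = 1/(55370 + 1/(-6279)) = 1/(55370 - 1/6279) = 1/(347668229/6279) = 6279/347668229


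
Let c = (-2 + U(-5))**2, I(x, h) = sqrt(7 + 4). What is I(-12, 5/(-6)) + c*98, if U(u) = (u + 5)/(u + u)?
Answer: 392 + sqrt(11) ≈ 395.32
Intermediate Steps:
U(u) = (5 + u)/(2*u) (U(u) = (5 + u)/((2*u)) = (5 + u)*(1/(2*u)) = (5 + u)/(2*u))
I(x, h) = sqrt(11)
c = 4 (c = (-2 + (1/2)*(5 - 5)/(-5))**2 = (-2 + (1/2)*(-1/5)*0)**2 = (-2 + 0)**2 = (-2)**2 = 4)
I(-12, 5/(-6)) + c*98 = sqrt(11) + 4*98 = sqrt(11) + 392 = 392 + sqrt(11)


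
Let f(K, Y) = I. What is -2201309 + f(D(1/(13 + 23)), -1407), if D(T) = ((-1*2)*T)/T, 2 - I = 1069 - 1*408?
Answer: -2201968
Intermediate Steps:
I = -659 (I = 2 - (1069 - 1*408) = 2 - (1069 - 408) = 2 - 1*661 = 2 - 661 = -659)
D(T) = -2 (D(T) = (-2*T)/T = -2)
f(K, Y) = -659
-2201309 + f(D(1/(13 + 23)), -1407) = -2201309 - 659 = -2201968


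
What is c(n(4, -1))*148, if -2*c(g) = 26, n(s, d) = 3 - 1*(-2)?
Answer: -1924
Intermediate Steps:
n(s, d) = 5 (n(s, d) = 3 + 2 = 5)
c(g) = -13 (c(g) = -1/2*26 = -13)
c(n(4, -1))*148 = -13*148 = -1924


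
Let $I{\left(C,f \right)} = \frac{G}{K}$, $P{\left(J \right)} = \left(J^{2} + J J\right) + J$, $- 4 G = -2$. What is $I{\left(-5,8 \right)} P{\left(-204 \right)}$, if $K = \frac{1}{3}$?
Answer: $124542$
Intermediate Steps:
$K = \frac{1}{3} \approx 0.33333$
$G = \frac{1}{2}$ ($G = \left(- \frac{1}{4}\right) \left(-2\right) = \frac{1}{2} \approx 0.5$)
$P{\left(J \right)} = J + 2 J^{2}$ ($P{\left(J \right)} = \left(J^{2} + J^{2}\right) + J = 2 J^{2} + J = J + 2 J^{2}$)
$I{\left(C,f \right)} = \frac{3}{2}$ ($I{\left(C,f \right)} = \frac{\frac{1}{\frac{1}{3}}}{2} = \frac{1}{2} \cdot 3 = \frac{3}{2}$)
$I{\left(-5,8 \right)} P{\left(-204 \right)} = \frac{3 \left(- 204 \left(1 + 2 \left(-204\right)\right)\right)}{2} = \frac{3 \left(- 204 \left(1 - 408\right)\right)}{2} = \frac{3 \left(\left(-204\right) \left(-407\right)\right)}{2} = \frac{3}{2} \cdot 83028 = 124542$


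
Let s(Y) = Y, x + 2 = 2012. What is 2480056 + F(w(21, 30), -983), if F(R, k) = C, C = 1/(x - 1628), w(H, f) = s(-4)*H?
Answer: 947381393/382 ≈ 2.4801e+6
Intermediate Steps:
x = 2010 (x = -2 + 2012 = 2010)
w(H, f) = -4*H
C = 1/382 (C = 1/(2010 - 1628) = 1/382 ≈ 0.0026178)
F(R, k) = 1/382
2480056 + F(w(21, 30), -983) = 2480056 + 1/382 = 947381393/382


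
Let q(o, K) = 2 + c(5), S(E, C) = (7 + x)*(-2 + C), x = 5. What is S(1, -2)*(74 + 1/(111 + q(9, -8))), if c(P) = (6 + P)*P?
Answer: -24866/7 ≈ -3552.3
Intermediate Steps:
S(E, C) = -24 + 12*C (S(E, C) = (7 + 5)*(-2 + C) = 12*(-2 + C) = -24 + 12*C)
c(P) = P*(6 + P)
q(o, K) = 57 (q(o, K) = 2 + 5*(6 + 5) = 2 + 5*11 = 2 + 55 = 57)
S(1, -2)*(74 + 1/(111 + q(9, -8))) = (-24 + 12*(-2))*(74 + 1/(111 + 57)) = (-24 - 24)*(74 + 1/168) = -48*(74 + 1/168) = -48*12433/168 = -24866/7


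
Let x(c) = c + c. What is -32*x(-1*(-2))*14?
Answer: -1792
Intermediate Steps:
x(c) = 2*c
-32*x(-1*(-2))*14 = -64*(-1*(-2))*14 = -64*2*14 = -32*4*14 = -128*14 = -1792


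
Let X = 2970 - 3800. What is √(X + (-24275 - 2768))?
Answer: 3*I*√3097 ≈ 166.95*I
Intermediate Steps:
X = -830
√(X + (-24275 - 2768)) = √(-830 + (-24275 - 2768)) = √(-830 - 27043) = √(-27873) = 3*I*√3097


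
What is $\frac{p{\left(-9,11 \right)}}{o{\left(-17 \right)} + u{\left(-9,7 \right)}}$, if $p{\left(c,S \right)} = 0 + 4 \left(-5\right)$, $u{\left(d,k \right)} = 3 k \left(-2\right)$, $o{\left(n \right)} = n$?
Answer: $\frac{20}{59} \approx 0.33898$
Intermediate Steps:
$u{\left(d,k \right)} = - 6 k$
$p{\left(c,S \right)} = -20$ ($p{\left(c,S \right)} = 0 - 20 = -20$)
$\frac{p{\left(-9,11 \right)}}{o{\left(-17 \right)} + u{\left(-9,7 \right)}} = \frac{1}{-17 - 42} \left(-20\right) = \frac{1}{-59} \left(-20\right) = \left(- \frac{1}{59}\right) \left(-20\right) = \frac{20}{59}$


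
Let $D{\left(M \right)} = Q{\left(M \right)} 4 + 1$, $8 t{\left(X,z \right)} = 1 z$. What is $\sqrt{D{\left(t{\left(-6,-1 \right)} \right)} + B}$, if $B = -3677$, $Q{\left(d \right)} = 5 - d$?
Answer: $\frac{i \sqrt{14622}}{2} \approx 60.461 i$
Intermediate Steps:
$t{\left(X,z \right)} = \frac{z}{8}$ ($t{\left(X,z \right)} = \frac{1 z}{8} = \frac{z}{8}$)
$D{\left(M \right)} = 21 - 4 M$ ($D{\left(M \right)} = \left(5 - M\right) 4 + 1 = \left(20 - 4 M\right) + 1 = 21 - 4 M$)
$\sqrt{D{\left(t{\left(-6,-1 \right)} \right)} + B} = \sqrt{\left(21 - 4 \cdot \frac{1}{8} \left(-1\right)\right) - 3677} = \sqrt{\left(21 - - \frac{1}{2}\right) - 3677} = \sqrt{\left(21 + \frac{1}{2}\right) - 3677} = \sqrt{\frac{43}{2} - 3677} = \sqrt{- \frac{7311}{2}} = \frac{i \sqrt{14622}}{2}$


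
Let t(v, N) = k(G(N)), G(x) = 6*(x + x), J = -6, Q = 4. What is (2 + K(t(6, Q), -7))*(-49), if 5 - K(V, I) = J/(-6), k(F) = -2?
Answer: -294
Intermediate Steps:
G(x) = 12*x (G(x) = 6*(2*x) = 12*x)
t(v, N) = -2
K(V, I) = 4 (K(V, I) = 5 - (-6)/(-6) = 5 - (-6)*(-1)/6 = 5 - 1*1 = 5 - 1 = 4)
(2 + K(t(6, Q), -7))*(-49) = (2 + 4)*(-49) = 6*(-49) = -294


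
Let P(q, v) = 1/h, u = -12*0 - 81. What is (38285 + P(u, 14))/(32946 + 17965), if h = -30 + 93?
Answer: 2411956/3207393 ≈ 0.75200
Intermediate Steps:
h = 63
u = -81 (u = 0 - 81 = -81)
P(q, v) = 1/63
(38285 + P(u, 14))/(32946 + 17965) = (38285 + 1/63)/(32946 + 17965) = (2411956/63)/50911 = (2411956/63)*(1/50911) = 2411956/3207393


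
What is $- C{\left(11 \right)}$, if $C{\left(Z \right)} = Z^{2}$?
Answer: $-121$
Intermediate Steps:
$- C{\left(11 \right)} = - 11^{2} = \left(-1\right) 121 = -121$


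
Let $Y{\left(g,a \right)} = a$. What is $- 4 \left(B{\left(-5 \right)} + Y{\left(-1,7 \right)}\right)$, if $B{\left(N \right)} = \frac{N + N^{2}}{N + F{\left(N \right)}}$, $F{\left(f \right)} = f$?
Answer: $-20$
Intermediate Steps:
$B{\left(N \right)} = \frac{N + N^{2}}{2 N}$ ($B{\left(N \right)} = \frac{N + N^{2}}{N + N} = \frac{N + N^{2}}{2 N}$)
$- 4 \left(B{\left(-5 \right)} + Y{\left(-1,7 \right)}\right) = - 4 \left(\left(\frac{1}{2} + \frac{1}{2} \left(-5\right)\right) + 7\right) = - 4 \left(\left(\frac{1}{2} - \frac{5}{2}\right) + 7\right) = - 4 \left(-2 + 7\right) = \left(-4\right) 5 = -20$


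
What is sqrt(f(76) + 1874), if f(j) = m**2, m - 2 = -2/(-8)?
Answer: sqrt(30065)/4 ≈ 43.348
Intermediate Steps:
m = 9/4 (m = 2 - 2/(-8) = 2 - 2*(-1/8) = 2 + 1/4 = 9/4 ≈ 2.2500)
f(j) = 81/16 (f(j) = (9/4)**2 = 81/16)
sqrt(f(76) + 1874) = sqrt(81/16 + 1874) = sqrt(30065/16) = sqrt(30065)/4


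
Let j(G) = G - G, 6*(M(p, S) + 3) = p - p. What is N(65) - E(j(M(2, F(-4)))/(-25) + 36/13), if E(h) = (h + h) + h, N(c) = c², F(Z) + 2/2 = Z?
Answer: 54817/13 ≈ 4216.7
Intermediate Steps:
F(Z) = -1 + Z
M(p, S) = -3 (M(p, S) = -3 + (p - p)/6 = -3 + (⅙)*0 = -3 + 0 = -3)
j(G) = 0
E(h) = 3*h (E(h) = 2*h + h = 3*h)
N(65) - E(j(M(2, F(-4)))/(-25) + 36/13) = 65² - 3*(0/(-25) + 36/13) = 4225 - 3*(0*(-1/25) + 36*(1/13)) = 4225 - 3*(0 + 36/13) = 4225 - 3*36/13 = 4225 - 1*108/13 = 4225 - 108/13 = 54817/13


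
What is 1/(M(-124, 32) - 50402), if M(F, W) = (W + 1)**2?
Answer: -1/49313 ≈ -2.0279e-5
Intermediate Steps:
M(F, W) = (1 + W)**2
1/(M(-124, 32) - 50402) = 1/((1 + 32)**2 - 50402) = 1/(33**2 - 50402) = 1/(1089 - 50402) = 1/(-49313) = -1/49313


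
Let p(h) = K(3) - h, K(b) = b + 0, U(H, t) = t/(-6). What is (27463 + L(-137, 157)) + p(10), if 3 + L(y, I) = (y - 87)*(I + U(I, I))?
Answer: -5561/3 ≈ -1853.7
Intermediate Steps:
U(H, t) = -t/6 (U(H, t) = t*(-⅙) = -t/6)
K(b) = b
L(y, I) = -3 + 5*I*(-87 + y)/6 (L(y, I) = -3 + (y - 87)*(I - I/6) = -3 + (-87 + y)*(5*I/6) = -3 + 5*I*(-87 + y)/6)
p(h) = 3 - h
(27463 + L(-137, 157)) + p(10) = (27463 + (-3 - 145/2*157 + (⅚)*157*(-137))) + (3 - 1*10) = (27463 + (-3 - 22765/2 - 107545/6)) + (3 - 10) = (27463 - 87929/3) - 7 = -5540/3 - 7 = -5561/3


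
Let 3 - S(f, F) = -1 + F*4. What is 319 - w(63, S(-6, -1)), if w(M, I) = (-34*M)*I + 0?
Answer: 17455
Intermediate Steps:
S(f, F) = 4 - 4*F (S(f, F) = 3 - (-1 + F*4) = 3 - (-1 + 4*F) = 3 + (1 - 4*F) = 4 - 4*F)
w(M, I) = -34*I*M (w(M, I) = -34*I*M + 0 = -34*I*M)
319 - w(63, S(-6, -1)) = 319 - (-34)*(4 - 4*(-1))*63 = 319 - (-34)*(4 + 4)*63 = 319 - (-34)*8*63 = 319 - 1*(-17136) = 319 + 17136 = 17455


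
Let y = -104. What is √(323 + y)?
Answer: √219 ≈ 14.799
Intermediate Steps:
√(323 + y) = √(323 - 104) = √219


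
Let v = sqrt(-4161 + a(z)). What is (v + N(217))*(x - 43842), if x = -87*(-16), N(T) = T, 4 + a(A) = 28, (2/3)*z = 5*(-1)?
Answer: -9211650 - 42450*I*sqrt(4137) ≈ -9.2116e+6 - 2.7304e+6*I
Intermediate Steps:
z = -15/2 (z = 3*(5*(-1))/2 = (3/2)*(-5) = -15/2 ≈ -7.5000)
a(A) = 24 (a(A) = -4 + 28 = 24)
v = I*sqrt(4137) (v = sqrt(-4161 + 24) = sqrt(-4137) = I*sqrt(4137) ≈ 64.319*I)
x = 1392
(v + N(217))*(x - 43842) = (I*sqrt(4137) + 217)*(1392 - 43842) = (217 + I*sqrt(4137))*(-42450) = -9211650 - 42450*I*sqrt(4137)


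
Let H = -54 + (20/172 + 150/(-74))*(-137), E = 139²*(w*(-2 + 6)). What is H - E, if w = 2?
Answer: -245587122/1591 ≈ -1.5436e+5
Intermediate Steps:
E = 154568 (E = 139²*(2*(-2 + 6)) = 19321*(2*4) = 19321*8 = 154568)
H = 330566/1591 (H = -54 + (20*(1/172) + 150*(-1/74))*(-137) = -54 + (5/43 - 75/37)*(-137) = -54 - 3040/1591*(-137) = -54 + 416480/1591 = 330566/1591 ≈ 207.77)
H - E = 330566/1591 - 1*154568 = 330566/1591 - 154568 = -245587122/1591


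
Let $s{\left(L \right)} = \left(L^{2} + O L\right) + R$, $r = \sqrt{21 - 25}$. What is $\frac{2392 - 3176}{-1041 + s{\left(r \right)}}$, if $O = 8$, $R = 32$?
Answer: $\frac{794192}{1026425} + \frac{12544 i}{1026425} \approx 0.77375 + 0.012221 i$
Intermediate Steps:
$r = 2 i$ ($r = \sqrt{-4} = 2 i \approx 2.0 i$)
$s{\left(L \right)} = 32 + L^{2} + 8 L$ ($s{\left(L \right)} = \left(L^{2} + 8 L\right) + 32 = 32 + L^{2} + 8 L$)
$\frac{2392 - 3176}{-1041 + s{\left(r \right)}} = \frac{2392 - 3176}{-1041 + \left(32 + \left(2 i\right)^{2} + 8 \cdot 2 i\right)} = - \frac{784}{-1041 + \left(32 - 4 + 16 i\right)} = - \frac{784}{-1041 + \left(28 + 16 i\right)} = - \frac{784}{-1013 + 16 i} = - 784 \frac{-1013 - 16 i}{1026425} = - \frac{784 \left(-1013 - 16 i\right)}{1026425}$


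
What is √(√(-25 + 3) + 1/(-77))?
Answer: √(-77 + 5929*I*√22)/77 ≈ 1.5293 + 1.5335*I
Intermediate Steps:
√(√(-25 + 3) + 1/(-77)) = √(√(-22) - 1/77) = √(I*√22 - 1/77) = √(-1/77 + I*√22)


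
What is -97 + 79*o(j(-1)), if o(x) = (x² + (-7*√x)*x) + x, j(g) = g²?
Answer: -492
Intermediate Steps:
o(x) = x + x² - 7*x^(3/2) (o(x) = (x² - 7*x^(3/2)) + x = x + x² - 7*x^(3/2))
-97 + 79*o(j(-1)) = -97 + 79*((-1)² + ((-1)²)² - 7*((-1)²)^(3/2)) = -97 + 79*(1 + 1² - 7*1^(3/2)) = -97 + 79*(1 + 1 - 7*1) = -97 + 79*(1 + 1 - 7) = -97 + 79*(-5) = -97 - 395 = -492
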